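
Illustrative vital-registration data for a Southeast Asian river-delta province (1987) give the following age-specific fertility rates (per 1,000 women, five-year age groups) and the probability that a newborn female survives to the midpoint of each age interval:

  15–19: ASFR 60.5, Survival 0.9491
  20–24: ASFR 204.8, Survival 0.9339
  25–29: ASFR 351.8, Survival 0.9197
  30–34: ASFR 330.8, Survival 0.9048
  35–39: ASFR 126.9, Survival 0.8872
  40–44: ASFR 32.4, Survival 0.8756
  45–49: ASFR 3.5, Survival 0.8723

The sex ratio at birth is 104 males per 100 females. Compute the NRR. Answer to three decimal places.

2.489

Proportion female at birth = 100 / (100 + 104) = 0.49020.
Survival-weighted fertility by age (5·fₓ·Sₓ):
  15–19: 5 × 60.5/1000 × 0.9491 = 0.28710
  20–24: 5 × 204.8/1000 × 0.9339 = 0.95631
  25–29: 5 × 351.8/1000 × 0.9197 = 1.61775
  30–34: 5 × 330.8/1000 × 0.9048 = 1.49654
  35–39: 5 × 126.9/1000 × 0.8872 = 0.56293
  40–44: 5 × 32.4/1000 × 0.8756 = 0.14185
  45–49: 5 × 3.5/1000 × 0.8723 = 0.01527
Sum = 5.07775
NRR = 0.49020 × 5.07775 = 2.48911
With NRR above 1 the population is above replacement fertility.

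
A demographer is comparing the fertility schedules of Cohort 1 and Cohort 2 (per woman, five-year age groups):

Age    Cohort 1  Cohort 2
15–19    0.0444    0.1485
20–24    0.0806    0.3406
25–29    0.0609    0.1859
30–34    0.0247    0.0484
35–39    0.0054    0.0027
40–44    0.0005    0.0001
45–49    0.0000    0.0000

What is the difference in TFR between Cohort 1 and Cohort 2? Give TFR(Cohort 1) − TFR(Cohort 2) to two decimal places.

Cohort 1:
  Sum of ASFRs = 0.0444 + 0.0806 + 0.0609 + 0.0247 + 0.0054 + 0.0005 + 0.0000 = 0.2165
  TFR = 5 × 0.2165 = 1.0825
Cohort 2:
  Sum of ASFRs = 0.1485 + 0.3406 + 0.1859 + 0.0484 + 0.0027 + 0.0001 + 0.0000 = 0.7262
  TFR = 5 × 0.7262 = 3.631
Difference = 1.0825 − 3.631 = -2.5485

-2.55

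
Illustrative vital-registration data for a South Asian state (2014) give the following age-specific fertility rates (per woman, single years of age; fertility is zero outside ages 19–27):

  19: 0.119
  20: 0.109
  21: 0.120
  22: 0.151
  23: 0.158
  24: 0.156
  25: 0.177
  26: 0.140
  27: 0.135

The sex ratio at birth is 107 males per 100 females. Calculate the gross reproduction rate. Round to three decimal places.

0.611

Proportion female at birth = 100 / (100 + 107) = 0.48309.
Sum of ASFRs = 0.119 + 0.109 + 0.120 + 0.151 + 0.158 + 0.156 + 0.177 + 0.140 + 0.135 = 1.265
TFR = 1.265
GRR = 0.48309 × 1.265 = 0.61111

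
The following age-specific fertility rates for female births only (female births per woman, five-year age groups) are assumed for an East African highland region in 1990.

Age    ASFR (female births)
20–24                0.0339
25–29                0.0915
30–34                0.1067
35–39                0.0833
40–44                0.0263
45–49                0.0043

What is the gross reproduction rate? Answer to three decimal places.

Sum of female ASFRs = 0.0339 + 0.0915 + 0.1067 + 0.0833 + 0.0263 + 0.0043 = 0.3460
GRR = 5 × 0.3460 = 1.73

1.730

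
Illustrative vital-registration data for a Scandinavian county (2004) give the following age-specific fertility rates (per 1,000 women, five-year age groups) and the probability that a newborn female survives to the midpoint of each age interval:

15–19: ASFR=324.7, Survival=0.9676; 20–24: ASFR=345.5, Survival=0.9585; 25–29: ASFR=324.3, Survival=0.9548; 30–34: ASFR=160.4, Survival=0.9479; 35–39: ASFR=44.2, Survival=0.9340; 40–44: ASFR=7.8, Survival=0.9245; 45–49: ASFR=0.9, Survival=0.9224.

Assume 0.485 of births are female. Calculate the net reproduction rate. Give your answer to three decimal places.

2.804

Proportion female at birth = 0.485.
Weighting each age-specific rate by interval width and survival:
  15–19: 5 × 324.7/1000 × 0.9676 = 1.57090
  20–24: 5 × 345.5/1000 × 0.9585 = 1.65581
  25–29: 5 × 324.3/1000 × 0.9548 = 1.54821
  30–34: 5 × 160.4/1000 × 0.9479 = 0.76022
  35–39: 5 × 44.2/1000 × 0.9340 = 0.20641
  40–44: 5 × 7.8/1000 × 0.9245 = 0.03606
  45–49: 5 × 0.9/1000 × 0.9224 = 0.00415
Sum = 5.78176
NRR = 0.485 × 5.78176 = 2.80415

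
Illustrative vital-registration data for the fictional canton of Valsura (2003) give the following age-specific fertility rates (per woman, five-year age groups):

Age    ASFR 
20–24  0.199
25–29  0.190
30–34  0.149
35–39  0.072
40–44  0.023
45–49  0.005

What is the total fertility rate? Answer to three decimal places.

Sum of ASFRs = 0.199 + 0.190 + 0.149 + 0.072 + 0.023 + 0.005 = 0.638
TFR = 5 × 0.638 = 3.19

3.190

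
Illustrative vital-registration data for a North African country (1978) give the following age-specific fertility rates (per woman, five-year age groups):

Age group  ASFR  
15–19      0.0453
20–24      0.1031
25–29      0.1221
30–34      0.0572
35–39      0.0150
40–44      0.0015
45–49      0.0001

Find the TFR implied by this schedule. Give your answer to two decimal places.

Sum of ASFRs = 0.0453 + 0.1031 + 0.1221 + 0.0572 + 0.0150 + 0.0015 + 0.0001 = 0.3443
TFR = 5 × 0.3443 = 1.7215

1.72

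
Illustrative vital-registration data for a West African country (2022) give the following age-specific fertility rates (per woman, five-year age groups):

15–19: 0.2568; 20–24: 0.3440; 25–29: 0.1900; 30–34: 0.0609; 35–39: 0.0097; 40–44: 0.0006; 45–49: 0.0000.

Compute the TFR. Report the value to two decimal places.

4.31

Sum of ASFRs = 0.2568 + 0.3440 + 0.1900 + 0.0609 + 0.0097 + 0.0006 + 0.0000 = 0.8620
TFR = 5 × 0.8620 = 4.31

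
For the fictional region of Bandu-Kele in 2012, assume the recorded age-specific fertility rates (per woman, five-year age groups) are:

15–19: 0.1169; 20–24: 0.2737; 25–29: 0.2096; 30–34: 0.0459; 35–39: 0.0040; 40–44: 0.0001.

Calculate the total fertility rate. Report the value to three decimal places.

Sum of ASFRs = 0.1169 + 0.2737 + 0.2096 + 0.0459 + 0.0040 + 0.0001 = 0.6502
TFR = 5 × 0.6502 = 3.251

3.251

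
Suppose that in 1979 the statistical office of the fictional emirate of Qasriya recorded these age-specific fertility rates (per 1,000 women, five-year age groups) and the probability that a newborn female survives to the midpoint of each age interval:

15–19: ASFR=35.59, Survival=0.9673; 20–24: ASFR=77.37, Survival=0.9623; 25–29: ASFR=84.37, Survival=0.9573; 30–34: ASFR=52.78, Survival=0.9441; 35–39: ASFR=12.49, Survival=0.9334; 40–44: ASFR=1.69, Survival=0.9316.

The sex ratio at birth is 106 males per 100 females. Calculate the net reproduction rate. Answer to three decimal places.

0.613

Proportion female at birth = 100 / (100 + 106) = 0.48544.
Weighting each age-specific rate by interval width and survival:
  15–19: 5 × 35.59/1000 × 0.9673 = 0.17213
  20–24: 5 × 77.37/1000 × 0.9623 = 0.37227
  25–29: 5 × 84.37/1000 × 0.9573 = 0.40384
  30–34: 5 × 52.78/1000 × 0.9441 = 0.24915
  35–39: 5 × 12.49/1000 × 0.9334 = 0.05829
  40–44: 5 × 1.69/1000 × 0.9316 = 0.00787
Sum = 1.26355
NRR = 0.48544 × 1.26355 = 0.61338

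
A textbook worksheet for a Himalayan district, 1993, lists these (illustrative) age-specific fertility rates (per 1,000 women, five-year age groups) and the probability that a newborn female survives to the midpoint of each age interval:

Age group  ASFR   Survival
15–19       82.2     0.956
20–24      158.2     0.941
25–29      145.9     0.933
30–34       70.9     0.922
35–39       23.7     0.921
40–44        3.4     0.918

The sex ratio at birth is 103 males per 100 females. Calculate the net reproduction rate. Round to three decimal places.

Proportion female at birth = 100 / (100 + 103) = 0.49261.
Survival-weighted fertility by age (5·fₓ·Sₓ):
  15–19: 5 × 82.2/1000 × 0.956 = 0.39292
  20–24: 5 × 158.2/1000 × 0.941 = 0.74433
  25–29: 5 × 145.9/1000 × 0.933 = 0.68062
  30–34: 5 × 70.9/1000 × 0.922 = 0.32685
  35–39: 5 × 23.7/1000 × 0.921 = 0.10914
  40–44: 5 × 3.4/1000 × 0.918 = 0.01561
Sum = 2.26947
NRR = 0.49261 × 2.26947 = 1.11796

1.118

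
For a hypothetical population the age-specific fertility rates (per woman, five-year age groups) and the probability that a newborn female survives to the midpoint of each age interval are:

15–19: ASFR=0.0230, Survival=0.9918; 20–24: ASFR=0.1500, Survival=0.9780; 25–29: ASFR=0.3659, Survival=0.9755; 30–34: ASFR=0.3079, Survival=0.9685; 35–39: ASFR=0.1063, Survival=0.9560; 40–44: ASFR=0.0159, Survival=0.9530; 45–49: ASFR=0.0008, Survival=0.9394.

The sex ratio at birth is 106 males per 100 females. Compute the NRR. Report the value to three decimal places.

2.287

Proportion female at birth = 100 / (100 + 106) = 0.48544.
Per-age-group product (5 × ASFR × survival probability):
  15–19: 5 × 0.0230 × 0.9918 = 0.11406
  20–24: 5 × 0.1500 × 0.9780 = 0.73350
  25–29: 5 × 0.3659 × 0.9755 = 1.78468
  30–34: 5 × 0.3079 × 0.9685 = 1.49101
  35–39: 5 × 0.1063 × 0.9560 = 0.50811
  40–44: 5 × 0.0159 × 0.9530 = 0.07576
  45–49: 5 × 0.0008 × 0.9394 = 0.00376
Sum = 4.71088
NRR = 0.48544 × 4.71088 = 2.28685
With NRR above 1 the population is above replacement fertility.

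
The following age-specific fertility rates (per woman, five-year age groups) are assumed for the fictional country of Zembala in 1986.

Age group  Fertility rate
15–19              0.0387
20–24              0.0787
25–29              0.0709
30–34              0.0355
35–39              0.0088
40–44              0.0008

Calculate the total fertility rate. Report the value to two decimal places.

Sum of ASFRs = 0.0387 + 0.0787 + 0.0709 + 0.0355 + 0.0088 + 0.0008 = 0.2334
TFR = 5 × 0.2334 = 1.167

1.17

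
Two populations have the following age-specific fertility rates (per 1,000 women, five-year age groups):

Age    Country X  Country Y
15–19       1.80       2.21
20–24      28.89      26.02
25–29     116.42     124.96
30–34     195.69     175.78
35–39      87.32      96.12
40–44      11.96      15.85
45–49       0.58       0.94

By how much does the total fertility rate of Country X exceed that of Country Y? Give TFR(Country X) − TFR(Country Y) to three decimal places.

Country X:
  Sum of ASFRs = 1.80 + 28.89 + 116.42 + 195.69 + 87.32 + 11.96 + 0.58 = 442.66
  TFR = 5 × 442.66 / 1000 = 2.2133
Country Y:
  Sum of ASFRs = 2.21 + 26.02 + 124.96 + 175.78 + 96.12 + 15.85 + 0.94 = 441.88
  TFR = 5 × 441.88 / 1000 = 2.2094
Difference = 2.2133 − 2.2094 = 0.0039

0.004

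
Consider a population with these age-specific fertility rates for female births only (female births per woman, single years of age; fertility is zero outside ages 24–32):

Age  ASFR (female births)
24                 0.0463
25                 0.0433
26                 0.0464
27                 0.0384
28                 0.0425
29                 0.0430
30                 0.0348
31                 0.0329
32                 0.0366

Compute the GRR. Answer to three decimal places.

Sum of female ASFRs = 0.0463 + 0.0433 + 0.0464 + 0.0384 + 0.0425 + 0.0430 + 0.0348 + 0.0329 + 0.0366 = 0.3642
GRR = 0.3642

0.364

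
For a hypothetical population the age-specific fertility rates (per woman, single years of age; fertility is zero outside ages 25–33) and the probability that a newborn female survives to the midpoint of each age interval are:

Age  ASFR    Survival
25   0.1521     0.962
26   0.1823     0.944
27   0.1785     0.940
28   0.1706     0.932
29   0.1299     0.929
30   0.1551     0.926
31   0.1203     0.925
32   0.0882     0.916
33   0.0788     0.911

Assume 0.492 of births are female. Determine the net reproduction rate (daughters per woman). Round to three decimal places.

0.577

Proportion female at birth = 0.492.
Per-age-group product (1 × ASFR × survival probability):
  25: 1 × 0.1521 × 0.962 = 0.14632
  26: 1 × 0.1823 × 0.944 = 0.17209
  27: 1 × 0.1785 × 0.940 = 0.16779
  28: 1 × 0.1706 × 0.932 = 0.15900
  29: 1 × 0.1299 × 0.929 = 0.12068
  30: 1 × 0.1551 × 0.926 = 0.14362
  31: 1 × 0.1203 × 0.925 = 0.11128
  32: 1 × 0.0882 × 0.916 = 0.08079
  33: 1 × 0.0788 × 0.911 = 0.07179
Sum = 1.17336
NRR = 0.492 × 1.17336 = 0.57729
An NRR under 1 implies long-run decline under these rates.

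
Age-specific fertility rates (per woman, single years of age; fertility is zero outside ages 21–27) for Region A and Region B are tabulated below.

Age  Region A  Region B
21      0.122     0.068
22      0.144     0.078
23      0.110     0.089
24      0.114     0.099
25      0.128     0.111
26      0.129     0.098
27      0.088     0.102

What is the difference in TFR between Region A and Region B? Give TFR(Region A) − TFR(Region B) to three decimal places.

Region A:
  Sum of ASFRs = 0.122 + 0.144 + 0.110 + 0.114 + 0.128 + 0.129 + 0.088 = 0.835
  TFR = 0.835
Region B:
  Sum of ASFRs = 0.068 + 0.078 + 0.089 + 0.099 + 0.111 + 0.098 + 0.102 = 0.645
  TFR = 0.645
Difference = 0.835 − 0.645 = 0.19

0.190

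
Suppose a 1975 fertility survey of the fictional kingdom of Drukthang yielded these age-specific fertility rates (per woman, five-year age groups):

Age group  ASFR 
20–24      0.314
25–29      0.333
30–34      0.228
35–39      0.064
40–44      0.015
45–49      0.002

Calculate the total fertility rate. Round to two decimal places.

Sum of ASFRs = 0.314 + 0.333 + 0.228 + 0.064 + 0.015 + 0.002 = 0.956
TFR = 5 × 0.956 = 4.78

4.78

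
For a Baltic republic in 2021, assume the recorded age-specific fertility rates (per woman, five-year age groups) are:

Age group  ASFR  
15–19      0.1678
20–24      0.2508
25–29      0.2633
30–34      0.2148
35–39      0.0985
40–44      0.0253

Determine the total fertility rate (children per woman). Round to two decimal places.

5.10

Sum of ASFRs = 0.1678 + 0.2508 + 0.2633 + 0.2148 + 0.0985 + 0.0253 = 1.0205
TFR = 5 × 1.0205 = 5.1025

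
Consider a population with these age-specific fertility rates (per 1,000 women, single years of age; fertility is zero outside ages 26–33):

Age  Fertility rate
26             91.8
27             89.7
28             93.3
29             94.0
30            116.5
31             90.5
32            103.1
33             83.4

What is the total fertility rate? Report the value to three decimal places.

0.762

Sum of ASFRs = 91.8 + 89.7 + 93.3 + 94.0 + 116.5 + 90.5 + 103.1 + 83.4 = 762.3
TFR = 762.3 / 1000 = 0.7623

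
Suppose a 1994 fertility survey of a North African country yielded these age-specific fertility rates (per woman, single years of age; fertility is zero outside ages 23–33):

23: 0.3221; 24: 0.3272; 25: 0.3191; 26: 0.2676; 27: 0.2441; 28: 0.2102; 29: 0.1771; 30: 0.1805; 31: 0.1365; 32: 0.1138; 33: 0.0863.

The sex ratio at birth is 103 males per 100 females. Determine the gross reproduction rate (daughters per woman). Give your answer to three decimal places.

Proportion female at birth = 100 / (100 + 103) = 0.49261.
Sum of ASFRs = 0.3221 + 0.3272 + 0.3191 + 0.2676 + 0.2441 + 0.2102 + 0.1771 + 0.1805 + 0.1365 + 0.1138 + 0.0863 = 2.3845
TFR = 2.3845
GRR = 0.49261 × 2.3845 = 1.17463

1.175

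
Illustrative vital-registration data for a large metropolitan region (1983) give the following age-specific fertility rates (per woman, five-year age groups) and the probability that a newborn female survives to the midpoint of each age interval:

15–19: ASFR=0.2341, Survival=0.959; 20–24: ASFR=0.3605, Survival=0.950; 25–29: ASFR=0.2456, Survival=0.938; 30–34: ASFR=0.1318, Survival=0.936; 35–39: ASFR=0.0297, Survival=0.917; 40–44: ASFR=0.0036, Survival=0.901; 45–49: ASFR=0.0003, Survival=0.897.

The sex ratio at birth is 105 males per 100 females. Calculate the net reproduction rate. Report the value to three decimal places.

2.321

Proportion female at birth = 100 / (100 + 105) = 0.48780.
Each age group contributes 5 × ASFR × survival:
  15–19: 5 × 0.2341 × 0.959 = 1.12251
  20–24: 5 × 0.3605 × 0.950 = 1.71238
  25–29: 5 × 0.2456 × 0.938 = 1.15186
  30–34: 5 × 0.1318 × 0.936 = 0.61682
  35–39: 5 × 0.0297 × 0.917 = 0.13617
  40–44: 5 × 0.0036 × 0.901 = 0.01622
  45–49: 5 × 0.0003 × 0.897 = 0.00135
Sum = 4.75731
NRR = 0.48780 × 4.75731 = 2.32062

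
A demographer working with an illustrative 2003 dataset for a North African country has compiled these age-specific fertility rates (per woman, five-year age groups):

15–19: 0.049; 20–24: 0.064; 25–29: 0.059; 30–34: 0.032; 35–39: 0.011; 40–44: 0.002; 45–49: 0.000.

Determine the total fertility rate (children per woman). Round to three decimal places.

1.085

Sum of ASFRs = 0.049 + 0.064 + 0.059 + 0.032 + 0.011 + 0.002 + 0.000 = 0.217
TFR = 5 × 0.217 = 1.085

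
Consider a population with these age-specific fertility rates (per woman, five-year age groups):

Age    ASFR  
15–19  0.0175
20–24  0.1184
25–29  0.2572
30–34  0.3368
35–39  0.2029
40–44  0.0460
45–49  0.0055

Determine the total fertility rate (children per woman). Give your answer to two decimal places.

4.92

Sum of ASFRs = 0.0175 + 0.1184 + 0.2572 + 0.3368 + 0.2029 + 0.0460 + 0.0055 = 0.9843
TFR = 5 × 0.9843 = 4.9215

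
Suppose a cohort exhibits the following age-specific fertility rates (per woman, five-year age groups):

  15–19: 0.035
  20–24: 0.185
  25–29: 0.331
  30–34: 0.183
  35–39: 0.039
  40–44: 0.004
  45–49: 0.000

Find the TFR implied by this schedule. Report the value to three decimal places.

Sum of ASFRs = 0.035 + 0.185 + 0.331 + 0.183 + 0.039 + 0.004 + 0.000 = 0.777
TFR = 5 × 0.777 = 3.885

3.885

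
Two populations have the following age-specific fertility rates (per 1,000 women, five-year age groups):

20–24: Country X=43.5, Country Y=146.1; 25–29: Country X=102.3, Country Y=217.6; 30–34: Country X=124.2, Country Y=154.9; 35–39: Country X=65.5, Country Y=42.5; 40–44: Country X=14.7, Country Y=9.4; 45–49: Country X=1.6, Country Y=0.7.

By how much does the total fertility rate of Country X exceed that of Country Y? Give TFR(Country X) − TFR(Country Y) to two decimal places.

Country X:
  Sum of ASFRs = 43.5 + 102.3 + 124.2 + 65.5 + 14.7 + 1.6 = 351.8
  TFR = 5 × 351.8 / 1000 = 1.759
Country Y:
  Sum of ASFRs = 146.1 + 217.6 + 154.9 + 42.5 + 9.4 + 0.7 = 571.2
  TFR = 5 × 571.2 / 1000 = 2.856
Difference = 1.759 − 2.856 = -1.097

-1.10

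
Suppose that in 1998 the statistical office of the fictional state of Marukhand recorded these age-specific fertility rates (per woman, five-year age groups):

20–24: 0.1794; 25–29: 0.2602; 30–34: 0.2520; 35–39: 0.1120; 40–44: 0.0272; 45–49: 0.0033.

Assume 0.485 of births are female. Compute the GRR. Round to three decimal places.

2.023

Proportion female at birth = 0.485.
Sum of ASFRs = 0.1794 + 0.2602 + 0.2520 + 0.1120 + 0.0272 + 0.0033 = 0.8341
TFR = 5 × 0.8341 = 4.1705
GRR = 0.485 × 4.1705 = 2.02269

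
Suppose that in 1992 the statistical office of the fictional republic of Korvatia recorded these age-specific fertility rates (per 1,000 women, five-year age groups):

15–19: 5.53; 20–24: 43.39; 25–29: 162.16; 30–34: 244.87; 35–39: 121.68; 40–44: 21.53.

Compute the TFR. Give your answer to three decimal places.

2.996

Sum of ASFRs = 5.53 + 43.39 + 162.16 + 244.87 + 121.68 + 21.53 = 599.16
TFR = 5 × 599.16 / 1000 = 2.9958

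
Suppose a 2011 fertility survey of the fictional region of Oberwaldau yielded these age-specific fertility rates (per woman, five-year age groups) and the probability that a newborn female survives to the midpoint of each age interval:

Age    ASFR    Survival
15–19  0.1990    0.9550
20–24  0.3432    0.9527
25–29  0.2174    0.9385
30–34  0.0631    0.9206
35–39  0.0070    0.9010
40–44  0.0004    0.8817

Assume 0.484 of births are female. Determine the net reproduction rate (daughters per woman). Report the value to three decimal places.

Proportion female at birth = 0.484.
Survival-weighted fertility by age (5·fₓ·Sₓ):
  15–19: 5 × 0.1990 × 0.9550 = 0.95023
  20–24: 5 × 0.3432 × 0.9527 = 1.63483
  25–29: 5 × 0.2174 × 0.9385 = 1.02015
  30–34: 5 × 0.0631 × 0.9206 = 0.29045
  35–39: 5 × 0.0070 × 0.9010 = 0.03154
  40–44: 5 × 0.0004 × 0.8817 = 0.00176
Sum = 3.92896
NRR = 0.484 × 3.92896 = 1.90162
An NRR exceeding 1 indicates intrinsic growth under these rates.

1.902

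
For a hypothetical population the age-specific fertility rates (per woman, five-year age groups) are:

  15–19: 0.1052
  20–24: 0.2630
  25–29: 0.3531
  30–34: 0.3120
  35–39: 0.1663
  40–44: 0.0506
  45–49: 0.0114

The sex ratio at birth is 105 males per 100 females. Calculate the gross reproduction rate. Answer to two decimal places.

3.08

Proportion female at birth = 100 / (100 + 105) = 0.48780.
Sum of ASFRs = 0.1052 + 0.2630 + 0.3531 + 0.3120 + 0.1663 + 0.0506 + 0.0114 = 1.2616
TFR = 5 × 1.2616 = 6.308
GRR = 0.48780 × 6.308 = 3.07704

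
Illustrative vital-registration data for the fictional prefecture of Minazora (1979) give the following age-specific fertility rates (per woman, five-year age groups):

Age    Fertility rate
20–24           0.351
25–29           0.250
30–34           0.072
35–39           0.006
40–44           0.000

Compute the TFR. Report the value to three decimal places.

Sum of ASFRs = 0.351 + 0.250 + 0.072 + 0.006 + 0.000 = 0.679
TFR = 5 × 0.679 = 3.395

3.395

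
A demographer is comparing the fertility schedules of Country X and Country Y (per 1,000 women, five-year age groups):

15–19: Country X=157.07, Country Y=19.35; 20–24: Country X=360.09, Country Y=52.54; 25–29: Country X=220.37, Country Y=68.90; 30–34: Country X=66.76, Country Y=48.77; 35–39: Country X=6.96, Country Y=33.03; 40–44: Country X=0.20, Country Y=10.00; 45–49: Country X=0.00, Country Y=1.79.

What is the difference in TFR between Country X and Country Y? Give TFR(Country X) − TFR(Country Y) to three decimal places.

Country X:
  Sum of ASFRs = 157.07 + 360.09 + 220.37 + 66.76 + 6.96 + 0.20 + 0.00 = 811.45
  TFR = 5 × 811.45 / 1000 = 4.05725
Country Y:
  Sum of ASFRs = 19.35 + 52.54 + 68.90 + 48.77 + 33.03 + 10.00 + 1.79 = 234.38
  TFR = 5 × 234.38 / 1000 = 1.1719
Difference = 4.05725 − 1.1719 = 2.88535

2.885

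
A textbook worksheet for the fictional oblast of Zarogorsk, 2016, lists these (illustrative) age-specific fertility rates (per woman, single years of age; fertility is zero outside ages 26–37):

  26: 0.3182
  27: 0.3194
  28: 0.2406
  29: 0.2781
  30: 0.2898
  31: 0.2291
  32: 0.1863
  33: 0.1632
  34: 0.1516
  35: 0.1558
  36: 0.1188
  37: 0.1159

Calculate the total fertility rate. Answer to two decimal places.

2.57

Sum of ASFRs = 0.3182 + 0.3194 + 0.2406 + 0.2781 + 0.2898 + 0.2291 + 0.1863 + 0.1632 + 0.1516 + 0.1558 + 0.1188 + 0.1159 = 2.5668
TFR = 2.5668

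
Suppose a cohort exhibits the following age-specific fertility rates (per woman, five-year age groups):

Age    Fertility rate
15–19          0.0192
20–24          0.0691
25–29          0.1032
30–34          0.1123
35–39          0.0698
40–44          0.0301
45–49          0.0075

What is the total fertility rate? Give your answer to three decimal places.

2.056

Sum of ASFRs = 0.0192 + 0.0691 + 0.1032 + 0.1123 + 0.0698 + 0.0301 + 0.0075 = 0.4112
TFR = 5 × 0.4112 = 2.056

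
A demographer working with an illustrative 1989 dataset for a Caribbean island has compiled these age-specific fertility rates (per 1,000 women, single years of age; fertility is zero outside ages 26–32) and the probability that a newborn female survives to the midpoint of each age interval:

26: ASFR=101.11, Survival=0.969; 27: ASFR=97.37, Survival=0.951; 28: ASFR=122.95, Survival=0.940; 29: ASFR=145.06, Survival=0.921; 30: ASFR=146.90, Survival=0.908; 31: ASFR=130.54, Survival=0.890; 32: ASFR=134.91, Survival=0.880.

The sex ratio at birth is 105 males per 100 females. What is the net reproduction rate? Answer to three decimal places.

Proportion female at birth = 100 / (100 + 105) = 0.48780.
Weighting each age-specific rate by interval width and survival:
  26: 1 × 101.11/1000 × 0.969 = 0.09798
  27: 1 × 97.37/1000 × 0.951 = 0.09260
  28: 1 × 122.95/1000 × 0.940 = 0.11557
  29: 1 × 145.06/1000 × 0.921 = 0.13360
  30: 1 × 146.90/1000 × 0.908 = 0.13339
  31: 1 × 130.54/1000 × 0.890 = 0.11618
  32: 1 × 134.91/1000 × 0.880 = 0.11872
Sum = 0.80804
NRR = 0.48780 × 0.80804 = 0.39416
An NRR under 1 implies long-run decline under these rates.

0.394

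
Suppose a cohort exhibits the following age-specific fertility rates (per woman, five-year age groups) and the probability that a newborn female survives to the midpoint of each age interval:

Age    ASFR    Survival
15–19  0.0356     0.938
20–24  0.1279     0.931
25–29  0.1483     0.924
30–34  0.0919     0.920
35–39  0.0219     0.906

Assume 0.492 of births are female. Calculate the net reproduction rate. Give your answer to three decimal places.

0.969

Proportion female at birth = 0.492.
Per-age-group product (5 × ASFR × survival probability):
  15–19: 5 × 0.0356 × 0.938 = 0.16696
  20–24: 5 × 0.1279 × 0.931 = 0.59537
  25–29: 5 × 0.1483 × 0.924 = 0.68515
  30–34: 5 × 0.0919 × 0.920 = 0.42274
  35–39: 5 × 0.0219 × 0.906 = 0.09921
Sum = 1.96943
NRR = 0.492 × 1.96943 = 0.96896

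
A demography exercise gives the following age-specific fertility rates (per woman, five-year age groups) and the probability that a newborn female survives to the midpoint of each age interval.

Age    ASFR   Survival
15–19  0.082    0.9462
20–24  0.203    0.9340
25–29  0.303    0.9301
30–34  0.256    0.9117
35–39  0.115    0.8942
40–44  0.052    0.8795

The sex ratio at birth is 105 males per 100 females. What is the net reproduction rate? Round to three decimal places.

2.271

Proportion female at birth = 100 / (100 + 105) = 0.48780.
Each age group contributes 5 × ASFR × survival:
  15–19: 5 × 0.082 × 0.9462 = 0.38794
  20–24: 5 × 0.203 × 0.9340 = 0.94801
  25–29: 5 × 0.303 × 0.9301 = 1.40910
  30–34: 5 × 0.256 × 0.9117 = 1.16698
  35–39: 5 × 0.115 × 0.8942 = 0.51417
  40–44: 5 × 0.052 × 0.8795 = 0.22867
Sum = 4.65487
NRR = 0.48780 × 4.65487 = 2.27065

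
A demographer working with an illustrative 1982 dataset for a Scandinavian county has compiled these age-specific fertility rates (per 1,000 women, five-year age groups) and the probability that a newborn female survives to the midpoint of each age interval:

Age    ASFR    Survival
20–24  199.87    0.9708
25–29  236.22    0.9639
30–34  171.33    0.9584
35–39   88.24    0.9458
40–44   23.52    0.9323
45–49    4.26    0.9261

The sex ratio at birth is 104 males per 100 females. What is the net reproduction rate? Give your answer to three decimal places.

Proportion female at birth = 100 / (100 + 104) = 0.49020.
Each age group contributes 5 × ASFR × survival:
  20–24: 5 × 199.87/1000 × 0.9708 = 0.97017
  25–29: 5 × 236.22/1000 × 0.9639 = 1.13846
  30–34: 5 × 171.33/1000 × 0.9584 = 0.82101
  35–39: 5 × 88.24/1000 × 0.9458 = 0.41729
  40–44: 5 × 23.52/1000 × 0.9323 = 0.10964
  45–49: 5 × 4.26/1000 × 0.9261 = 0.01973
Sum = 3.47630
NRR = 0.49020 × 3.47630 = 1.70408
NRR > 1, so each generation more than replaces itself.

1.704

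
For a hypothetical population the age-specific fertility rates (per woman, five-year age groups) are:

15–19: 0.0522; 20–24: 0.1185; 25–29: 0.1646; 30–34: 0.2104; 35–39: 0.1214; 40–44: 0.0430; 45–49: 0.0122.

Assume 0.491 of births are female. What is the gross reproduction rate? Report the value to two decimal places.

Proportion female at birth = 0.491.
Sum of ASFRs = 0.0522 + 0.1185 + 0.1646 + 0.2104 + 0.1214 + 0.0430 + 0.0122 = 0.7223
TFR = 5 × 0.7223 = 3.6115
GRR = 0.491 × 3.6115 = 1.77325

1.77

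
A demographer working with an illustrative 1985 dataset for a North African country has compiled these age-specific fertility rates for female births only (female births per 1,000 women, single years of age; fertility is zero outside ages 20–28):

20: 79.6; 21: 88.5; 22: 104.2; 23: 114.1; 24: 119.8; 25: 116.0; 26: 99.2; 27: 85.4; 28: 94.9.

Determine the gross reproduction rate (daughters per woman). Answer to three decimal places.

Sum of female ASFRs = 79.6 + 88.5 + 104.2 + 114.1 + 119.8 + 116.0 + 99.2 + 85.4 + 94.9 = 901.7
GRR = 901.7 / 1000 = 0.9017

0.902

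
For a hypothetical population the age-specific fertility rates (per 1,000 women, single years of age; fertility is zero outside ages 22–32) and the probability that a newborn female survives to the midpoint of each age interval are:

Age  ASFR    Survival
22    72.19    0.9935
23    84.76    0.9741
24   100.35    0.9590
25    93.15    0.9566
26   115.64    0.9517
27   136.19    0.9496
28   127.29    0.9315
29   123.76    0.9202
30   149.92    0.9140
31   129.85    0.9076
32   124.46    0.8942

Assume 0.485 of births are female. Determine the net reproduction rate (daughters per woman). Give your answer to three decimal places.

Proportion female at birth = 0.485.
Per-age-group product (1 × ASFR × survival probability):
  22: 1 × 72.19/1000 × 0.9935 = 0.07172
  23: 1 × 84.76/1000 × 0.9741 = 0.08256
  24: 1 × 100.35/1000 × 0.9590 = 0.09624
  25: 1 × 93.15/1000 × 0.9566 = 0.08911
  26: 1 × 115.64/1000 × 0.9517 = 0.11005
  27: 1 × 136.19/1000 × 0.9496 = 0.12933
  28: 1 × 127.29/1000 × 0.9315 = 0.11857
  29: 1 × 123.76/1000 × 0.9202 = 0.11388
  30: 1 × 149.92/1000 × 0.9140 = 0.13703
  31: 1 × 129.85/1000 × 0.9076 = 0.11785
  32: 1 × 124.46/1000 × 0.8942 = 0.11129
Sum = 1.17763
NRR = 0.485 × 1.17763 = 0.57115
NRR < 1, so the cohort does not fully replace itself.

0.571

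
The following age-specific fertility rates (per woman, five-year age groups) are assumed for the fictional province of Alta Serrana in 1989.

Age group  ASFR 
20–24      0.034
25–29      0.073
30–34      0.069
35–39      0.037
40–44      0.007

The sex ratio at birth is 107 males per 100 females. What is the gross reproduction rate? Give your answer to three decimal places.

0.531

Proportion female at birth = 100 / (100 + 107) = 0.48309.
Sum of ASFRs = 0.034 + 0.073 + 0.069 + 0.037 + 0.007 = 0.220
TFR = 5 × 0.220 = 1.1
GRR = 0.48309 × 1.1 = 0.53140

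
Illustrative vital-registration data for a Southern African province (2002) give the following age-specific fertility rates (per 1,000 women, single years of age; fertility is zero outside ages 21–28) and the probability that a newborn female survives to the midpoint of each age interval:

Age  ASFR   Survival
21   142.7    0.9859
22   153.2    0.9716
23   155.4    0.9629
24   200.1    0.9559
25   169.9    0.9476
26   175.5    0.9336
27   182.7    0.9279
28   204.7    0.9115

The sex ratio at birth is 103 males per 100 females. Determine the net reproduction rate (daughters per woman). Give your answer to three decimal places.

Proportion female at birth = 100 / (100 + 103) = 0.49261.
Survival-weighted fertility by age (1·fₓ·Sₓ):
  21: 1 × 142.7/1000 × 0.9859 = 0.14069
  22: 1 × 153.2/1000 × 0.9716 = 0.14885
  23: 1 × 155.4/1000 × 0.9629 = 0.14963
  24: 1 × 200.1/1000 × 0.9559 = 0.19128
  25: 1 × 169.9/1000 × 0.9476 = 0.16100
  26: 1 × 175.5/1000 × 0.9336 = 0.16385
  27: 1 × 182.7/1000 × 0.9279 = 0.16953
  28: 1 × 204.7/1000 × 0.9115 = 0.18658
Sum = 1.31141
NRR = 0.49261 × 1.31141 = 0.64601

0.646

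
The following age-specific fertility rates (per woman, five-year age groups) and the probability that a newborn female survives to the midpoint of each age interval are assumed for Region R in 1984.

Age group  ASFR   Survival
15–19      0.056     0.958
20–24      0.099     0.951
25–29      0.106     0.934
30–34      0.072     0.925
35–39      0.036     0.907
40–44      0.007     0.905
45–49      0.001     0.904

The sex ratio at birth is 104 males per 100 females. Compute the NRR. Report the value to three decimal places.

0.866

Proportion female at birth = 100 / (100 + 104) = 0.49020.
Survival-weighted fertility by age (5·fₓ·Sₓ):
  15–19: 5 × 0.056 × 0.958 = 0.26824
  20–24: 5 × 0.099 × 0.951 = 0.47075
  25–29: 5 × 0.106 × 0.934 = 0.49502
  30–34: 5 × 0.072 × 0.925 = 0.33300
  35–39: 5 × 0.036 × 0.907 = 0.16326
  40–44: 5 × 0.007 × 0.905 = 0.03168
  45–49: 5 × 0.001 × 0.904 = 0.00452
Sum = 1.76647
NRR = 0.49020 × 1.76647 = 0.86592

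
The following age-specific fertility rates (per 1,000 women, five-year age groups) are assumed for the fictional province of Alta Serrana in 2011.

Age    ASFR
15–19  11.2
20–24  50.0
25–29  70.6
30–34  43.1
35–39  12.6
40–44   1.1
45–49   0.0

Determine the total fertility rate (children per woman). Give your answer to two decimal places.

0.94

Sum of ASFRs = 11.2 + 50.0 + 70.6 + 43.1 + 12.6 + 1.1 + 0.0 = 188.6
TFR = 5 × 188.6 / 1000 = 0.943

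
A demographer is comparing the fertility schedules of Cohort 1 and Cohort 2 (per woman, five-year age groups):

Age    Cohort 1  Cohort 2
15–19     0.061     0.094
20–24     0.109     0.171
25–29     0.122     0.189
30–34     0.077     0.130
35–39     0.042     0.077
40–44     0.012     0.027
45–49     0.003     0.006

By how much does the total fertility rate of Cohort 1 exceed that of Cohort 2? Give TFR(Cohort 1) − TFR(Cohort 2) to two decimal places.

-1.34

Cohort 1:
  Sum of ASFRs = 0.061 + 0.109 + 0.122 + 0.077 + 0.042 + 0.012 + 0.003 = 0.426
  TFR = 5 × 0.426 = 2.13
Cohort 2:
  Sum of ASFRs = 0.094 + 0.171 + 0.189 + 0.130 + 0.077 + 0.027 + 0.006 = 0.694
  TFR = 5 × 0.694 = 3.47
Difference = 2.13 − 3.47 = -1.34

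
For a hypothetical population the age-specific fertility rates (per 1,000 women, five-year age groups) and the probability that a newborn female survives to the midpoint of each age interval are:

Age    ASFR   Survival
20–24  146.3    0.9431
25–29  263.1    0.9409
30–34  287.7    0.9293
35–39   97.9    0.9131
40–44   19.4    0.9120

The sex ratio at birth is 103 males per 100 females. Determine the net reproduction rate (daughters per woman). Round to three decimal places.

Proportion female at birth = 100 / (100 + 103) = 0.49261.
Each age group contributes 5 × ASFR × survival:
  20–24: 5 × 146.3/1000 × 0.9431 = 0.68988
  25–29: 5 × 263.1/1000 × 0.9409 = 1.23775
  30–34: 5 × 287.7/1000 × 0.9293 = 1.33680
  35–39: 5 × 97.9/1000 × 0.9131 = 0.44696
  40–44: 5 × 19.4/1000 × 0.9120 = 0.08846
Sum = 3.79985
NRR = 0.49261 × 3.79985 = 1.87184

1.872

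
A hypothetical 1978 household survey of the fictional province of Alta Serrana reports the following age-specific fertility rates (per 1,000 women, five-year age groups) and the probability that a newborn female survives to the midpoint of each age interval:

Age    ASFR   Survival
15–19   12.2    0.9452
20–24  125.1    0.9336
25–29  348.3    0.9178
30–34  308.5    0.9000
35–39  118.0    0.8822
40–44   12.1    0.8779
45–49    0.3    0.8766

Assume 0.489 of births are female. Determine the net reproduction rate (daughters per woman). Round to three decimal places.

Proportion female at birth = 0.489.
Weighting each age-specific rate by interval width and survival:
  15–19: 5 × 12.2/1000 × 0.9452 = 0.05766
  20–24: 5 × 125.1/1000 × 0.9336 = 0.58397
  25–29: 5 × 348.3/1000 × 0.9178 = 1.59835
  30–34: 5 × 308.5/1000 × 0.9000 = 1.38825
  35–39: 5 × 118.0/1000 × 0.8822 = 0.52050
  40–44: 5 × 12.1/1000 × 0.8779 = 0.05311
  45–49: 5 × 0.3/1000 × 0.8766 = 0.00131
Sum = 4.20315
NRR = 0.489 × 4.20315 = 2.05534
NRR > 1, so each generation more than replaces itself.

2.055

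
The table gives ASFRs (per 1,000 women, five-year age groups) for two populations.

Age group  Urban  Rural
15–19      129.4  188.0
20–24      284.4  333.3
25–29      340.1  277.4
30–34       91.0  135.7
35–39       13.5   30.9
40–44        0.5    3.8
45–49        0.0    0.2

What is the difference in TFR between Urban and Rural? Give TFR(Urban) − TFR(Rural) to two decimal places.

-0.55

Urban:
  Sum of ASFRs = 129.4 + 284.4 + 340.1 + 91.0 + 13.5 + 0.5 + 0.0 = 858.9
  TFR = 5 × 858.9 / 1000 = 4.2945
Rural:
  Sum of ASFRs = 188.0 + 333.3 + 277.4 + 135.7 + 30.9 + 3.8 + 0.2 = 969.3
  TFR = 5 × 969.3 / 1000 = 4.8465
Difference = 4.2945 − 4.8465 = -0.552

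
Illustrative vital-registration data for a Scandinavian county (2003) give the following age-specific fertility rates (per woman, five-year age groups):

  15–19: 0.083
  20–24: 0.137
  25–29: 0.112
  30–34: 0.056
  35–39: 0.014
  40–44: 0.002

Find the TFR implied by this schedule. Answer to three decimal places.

2.020

Sum of ASFRs = 0.083 + 0.137 + 0.112 + 0.056 + 0.014 + 0.002 = 0.404
TFR = 5 × 0.404 = 2.02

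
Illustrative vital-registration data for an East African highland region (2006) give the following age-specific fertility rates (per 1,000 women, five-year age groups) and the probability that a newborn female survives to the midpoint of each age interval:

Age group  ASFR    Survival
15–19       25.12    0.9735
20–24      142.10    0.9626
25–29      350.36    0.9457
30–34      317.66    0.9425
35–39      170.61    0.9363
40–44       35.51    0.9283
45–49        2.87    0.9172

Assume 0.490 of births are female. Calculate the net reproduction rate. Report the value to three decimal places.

2.419

Proportion female at birth = 0.490.
Survival-weighted fertility by age (5·fₓ·Sₓ):
  15–19: 5 × 25.12/1000 × 0.9735 = 0.12227
  20–24: 5 × 142.10/1000 × 0.9626 = 0.68393
  25–29: 5 × 350.36/1000 × 0.9457 = 1.65668
  30–34: 5 × 317.66/1000 × 0.9425 = 1.49697
  35–39: 5 × 170.61/1000 × 0.9363 = 0.79871
  40–44: 5 × 35.51/1000 × 0.9283 = 0.16482
  45–49: 5 × 2.87/1000 × 0.9172 = 0.01316
Sum = 4.93654
NRR = 0.490 × 4.93654 = 2.41890
An NRR exceeding 1 indicates intrinsic growth under these rates.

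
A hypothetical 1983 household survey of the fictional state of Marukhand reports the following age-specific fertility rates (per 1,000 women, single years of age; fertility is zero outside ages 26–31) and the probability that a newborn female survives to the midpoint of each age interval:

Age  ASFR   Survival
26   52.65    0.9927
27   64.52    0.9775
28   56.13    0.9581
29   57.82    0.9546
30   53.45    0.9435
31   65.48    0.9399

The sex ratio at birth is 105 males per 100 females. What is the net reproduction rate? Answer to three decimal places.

Proportion female at birth = 100 / (100 + 105) = 0.48780.
Survival-weighted fertility by age (1·fₓ·Sₓ):
  26: 1 × 52.65/1000 × 0.9927 = 0.05227
  27: 1 × 64.52/1000 × 0.9775 = 0.06307
  28: 1 × 56.13/1000 × 0.9581 = 0.05378
  29: 1 × 57.82/1000 × 0.9546 = 0.05519
  30: 1 × 53.45/1000 × 0.9435 = 0.05043
  31: 1 × 65.48/1000 × 0.9399 = 0.06154
Sum = 0.33628
NRR = 0.48780 × 0.33628 = 0.16404

0.164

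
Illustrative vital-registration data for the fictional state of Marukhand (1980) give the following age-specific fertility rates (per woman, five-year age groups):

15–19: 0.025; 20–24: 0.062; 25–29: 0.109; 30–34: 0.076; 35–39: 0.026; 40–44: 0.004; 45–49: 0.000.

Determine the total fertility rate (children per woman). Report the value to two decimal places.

Sum of ASFRs = 0.025 + 0.062 + 0.109 + 0.076 + 0.026 + 0.004 + 0.000 = 0.302
TFR = 5 × 0.302 = 1.51

1.51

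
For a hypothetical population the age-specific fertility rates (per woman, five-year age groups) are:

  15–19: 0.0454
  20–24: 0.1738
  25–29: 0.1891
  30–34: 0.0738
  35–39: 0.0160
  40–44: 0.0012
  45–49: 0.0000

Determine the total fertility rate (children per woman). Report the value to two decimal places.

2.50

Sum of ASFRs = 0.0454 + 0.1738 + 0.1891 + 0.0738 + 0.0160 + 0.0012 + 0.0000 = 0.4993
TFR = 5 × 0.4993 = 2.4965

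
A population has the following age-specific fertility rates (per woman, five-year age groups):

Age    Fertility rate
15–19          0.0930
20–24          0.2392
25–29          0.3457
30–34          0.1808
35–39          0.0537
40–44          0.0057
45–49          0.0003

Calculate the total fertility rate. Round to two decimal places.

Sum of ASFRs = 0.0930 + 0.2392 + 0.3457 + 0.1808 + 0.0537 + 0.0057 + 0.0003 = 0.9184
TFR = 5 × 0.9184 = 4.592

4.59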